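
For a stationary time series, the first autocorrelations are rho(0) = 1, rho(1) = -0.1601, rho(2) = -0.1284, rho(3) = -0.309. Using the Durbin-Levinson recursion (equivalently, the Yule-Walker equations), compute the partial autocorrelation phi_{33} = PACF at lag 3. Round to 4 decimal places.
\phi_{33} = -0.3770

The PACF at lag k is phi_{kk}, the last component of the solution
to the Yule-Walker system G_k phi = r_k where
  (G_k)_{ij} = rho(|i - j|), (r_k)_i = rho(i), i,j = 1..k.
Equivalently, Durbin-Levinson gives phi_{kk} iteratively:
  phi_{11} = rho(1)
  phi_{kk} = [rho(k) - sum_{j=1..k-1} phi_{k-1,j} rho(k-j)]
            / [1 - sum_{j=1..k-1} phi_{k-1,j} rho(j)],
  phi_{k,j} = phi_{k-1,j} - phi_{kk} phi_{k-1,k-j},  j = 1..k-1.
Step k = 1:
  phi_11 = rho(1) = -0.1601.
Step k = 2:
  phi_22 = [rho(2) - phi_11 rho(1)] / [1 - phi_11 rho(1)] = [-0.1284 - (-0.1601)(-0.1601)] / [1 - (-0.1601)(-0.1601)]
         = -0.15403201 / 0.97436799 = -0.158084.
  Update: phi_21 = phi_11 - phi_22 phi_11 = -0.1601 - (-0.158084)(-0.1601) = -0.185409.
Step k = 3:
  phi_33 = [rho(3) - phi_21 rho(2) - phi_22 rho(1)] / [1 - phi_21 rho(1) - phi_22 rho(2)]
    numerator   = -0.309 - (-0.185409)(-0.1284) - (-0.158084)(-0.1601) = -0.3581158
    denominator = 1 - (-0.185409)(-0.1601) - (-0.158084)(-0.1284) = 0.95001799
  phi_33 = -0.3581158 / 0.95001799 = -0.377.
Therefore phi_{33} = -0.3770.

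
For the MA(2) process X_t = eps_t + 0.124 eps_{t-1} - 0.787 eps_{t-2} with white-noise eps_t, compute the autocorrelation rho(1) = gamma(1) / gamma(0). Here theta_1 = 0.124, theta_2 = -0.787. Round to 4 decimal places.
\rho(1) = 0.0162

For an MA(q) process with theta_0 = 1, the autocovariance is
  gamma(k) = sigma^2 * sum_{i=0..q-k} theta_i * theta_{i+k},
and rho(k) = gamma(k) / gamma(0). Sigma^2 cancels.
  numerator   = (1)*(0.124) + (0.124)*(-0.787) = 0.026412.
  denominator = (1)^2 + (0.124)^2 + (-0.787)^2 = 1.634745.
  rho(1) = 0.026412 / 1.634745 = 0.0162.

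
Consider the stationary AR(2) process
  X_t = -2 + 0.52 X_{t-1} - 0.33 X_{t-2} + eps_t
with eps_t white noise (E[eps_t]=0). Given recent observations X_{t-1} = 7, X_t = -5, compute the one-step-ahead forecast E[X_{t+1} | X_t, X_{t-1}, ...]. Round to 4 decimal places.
E[X_{t+1} \mid \mathcal F_t] = -6.9100

For an AR(p) model X_t = c + sum_i phi_i X_{t-i} + eps_t, the
one-step-ahead conditional mean is
  E[X_{t+1} | X_t, ...] = c + sum_i phi_i X_{t+1-i}.
Substitute known values:
  E[X_{t+1} | ...] = -2 + (0.52) * (-5) + (-0.33) * (7)
                   = -6.9100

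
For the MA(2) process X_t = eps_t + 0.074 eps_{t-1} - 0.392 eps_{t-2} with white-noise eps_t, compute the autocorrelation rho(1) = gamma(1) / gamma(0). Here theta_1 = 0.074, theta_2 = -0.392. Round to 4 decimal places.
\rho(1) = 0.0388

For an MA(q) process with theta_0 = 1, the autocovariance is
  gamma(k) = sigma^2 * sum_{i=0..q-k} theta_i * theta_{i+k},
and rho(k) = gamma(k) / gamma(0). Sigma^2 cancels.
  numerator   = (1)*(0.074) + (0.074)*(-0.392) = 0.044992.
  denominator = (1)^2 + (0.074)^2 + (-0.392)^2 = 1.15914.
  rho(1) = 0.044992 / 1.15914 = 0.0388.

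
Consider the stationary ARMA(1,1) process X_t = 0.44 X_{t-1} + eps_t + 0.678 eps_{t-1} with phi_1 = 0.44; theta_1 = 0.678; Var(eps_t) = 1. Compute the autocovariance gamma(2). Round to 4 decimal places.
\gamma(2) = 0.7920

Multiply the model equation by X_{t-k} and take expectations. With theta_0 = psi_0 = 1 and psi_j the MA(infinity) weights, this gives
  gamma(k) - sum_i phi_i gamma(k-i) = c_k,
  c_k = sigma^2 * sum_{j=k..q} theta_j psi_{j-k}   (c_k = 0 for k > q),
using gamma(-m) = gamma(m).
psi-weights needed (psi_j = theta_j + sum_i phi_i psi_{j-i}):
  psi_1 = theta_1 + phi_1 = 0.678 + (0.44) = 1.118
Right-hand sides:
  c_0 = sigma^2 (1 + theta_1 psi_1) = 1 * (1 + (0.678)(1.118)) = 1 * 1.758004 = 1.758004
  c_1 = sigma^2 theta_1 = 1 * (0.678) = 0.678
  c_2 = 0
Equations for k = 0 and k = 1 (AR order 1):
  gamma(0) = phi_1 gamma(1) + c_0
  gamma(1) = phi_1 gamma(0) + c_1
Substituting the second into the first: gamma(0) (1 - phi_1^2) = c_0 + phi_1 c_1, so
  gamma(0) = (c_0 + phi_1 c_1) / (1 - phi_1^2) = (1.758004 + (0.44)(0.678)) / (1 - (0.44)^2) = 2.056324 / 0.8064 = 2.550005.
  gamma(1) = phi_1 gamma(0) + c_1 = (0.44)(2.550005) + (0.678) = 1.800002.
For k = 2 (> q): gamma(2) = phi_1 gamma(1) = (0.44)(1.800002) = 0.792001.
Therefore gamma(2) = 0.7920 (to 4 decimal places).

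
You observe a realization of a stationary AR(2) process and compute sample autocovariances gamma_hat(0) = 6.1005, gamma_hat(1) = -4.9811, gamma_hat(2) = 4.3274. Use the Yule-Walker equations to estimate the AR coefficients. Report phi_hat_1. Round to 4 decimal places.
\hat\phi_{1} = -0.7120

The Yule-Walker equations for an AR(p) process read, in matrix form,
  Gamma_p phi = r_p,   with   (Gamma_p)_{ij} = gamma(|i - j|),
                       (r_p)_i = gamma(i),   i,j = 1..p.
Substitute the sample gammas (Toeplitz matrix and right-hand side of size 2):
  Gamma_p = [[6.1005, -4.9811], [-4.9811, 6.1005]]
  r_p     = [-4.9811, 4.3274]
Written out:
  6.1005 phi_1 - 4.9811 phi_2 = -4.9811
  -4.9811 phi_1 + 6.1005 phi_2 = 4.3274
Solve by Cramer's rule:
  det = gamma(0)^2 - gamma(1)^2 = (6.1005)^2 - (-4.9811)^2 = 37.21610025 - 24.81135721 = 12.40474304
  phi_hat_1 = [gamma(1) gamma(0) - gamma(1) gamma(2)] / det = [(-4.9811)(6.1005) - (-4.9811)(4.3274)] / 12.40474304 = -8.83198841 / 12.40474304 = -0.712
  phi_hat_2 = [gamma(0) gamma(2) - gamma(1)^2] / det = [(6.1005)(4.3274) - (-4.9811)^2] / 12.40474304 = 1.58794649 / 12.40474304 = 0.128
So phi_hat = [-0.7120, 0.1280].
Therefore phi_hat_1 = -0.7120.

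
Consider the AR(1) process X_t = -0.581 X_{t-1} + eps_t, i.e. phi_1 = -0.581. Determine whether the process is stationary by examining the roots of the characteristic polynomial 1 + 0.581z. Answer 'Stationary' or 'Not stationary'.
\text{Stationary}

The AR(p) characteristic polynomial is P(z) = 1 + 0.581z.
Stationarity requires all roots to lie outside the unit circle, i.e. |z| > 1 for every root.
This is linear in z: 1 + (0.581) z = 0  =>  z = -1/(0.581) = -1.72117,  |z| = 1.72117.
Moduli of all roots: 1.7212.
All moduli strictly greater than 1? Yes.
Verdict: Stationary.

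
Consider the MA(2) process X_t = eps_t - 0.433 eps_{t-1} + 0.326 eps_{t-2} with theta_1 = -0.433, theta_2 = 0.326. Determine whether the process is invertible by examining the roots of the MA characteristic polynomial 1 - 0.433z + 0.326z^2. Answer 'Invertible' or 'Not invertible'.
\text{Invertible}

The MA(q) characteristic polynomial is P(z) = 1 - 0.433z + 0.326z^2.
Invertibility requires all roots to lie outside the unit circle, i.e. |z| > 1 for every root.
Set 1 + (-0.433) z + (0.326) z^2 = 0, i.e. a z^2 + b z + c = 0 with a = 0.326, b = -0.433, c = 1.
Discriminant D = b^2 - 4ac = (-0.433)^2 - 4*(0.326)*1 = 0.187489 - (1.304) = -1.116511.
D < 0, so the roots are the complex-conjugate pair z = (-b +/- i sqrt(-D)) / (2a) = 0.6641 +/- 1.6206i.
For a conjugate pair |z|^2 = z * conj(z) = (product of roots) = c/a = 1/(0.326) = 3.067485, so |z| = sqrt(3.067485) = 1.7514 for both roots.
Moduli of all roots: 1.7514, 1.7514.
All moduli strictly greater than 1? Yes.
Verdict: Invertible.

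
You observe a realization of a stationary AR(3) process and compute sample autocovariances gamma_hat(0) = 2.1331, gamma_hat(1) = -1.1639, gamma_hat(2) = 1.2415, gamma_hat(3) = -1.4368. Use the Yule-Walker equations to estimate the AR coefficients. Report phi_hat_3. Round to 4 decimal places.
\hat\phi_{3} = -0.4490

The Yule-Walker equations for an AR(p) process read, in matrix form,
  Gamma_p phi = r_p,   with   (Gamma_p)_{ij} = gamma(|i - j|),
                       (r_p)_i = gamma(i),   i,j = 1..p.
Substitute the sample gammas (Toeplitz matrix and right-hand side of size 3):
  Gamma_p = [[2.1331, -1.1639, 1.2415], [-1.1639, 2.1331, -1.1639], [1.2415, -1.1639, 2.1331]]
  r_p     = [-1.1639, 1.2415, -1.4368]
Written out (R1..R3):
  (R1) 2.1331 phi_1 - 1.1639 phi_2 + 1.2415 phi_3 = -1.1639
  (R2) -1.1639 phi_1 + 2.1331 phi_2 - 1.1639 phi_3 = 1.2415
  (R3) 1.2415 phi_1 - 1.1639 phi_2 + 2.1331 phi_3 = -1.4368
Gaussian elimination:
  R2 <- R2 - (-1.1639/2.1331) R1 = R2 - (-0.545638) R1:  1.498032 phi_2 - 0.486491 phi_3 = 0.606432
  R3 <- R3 - (1.2415/2.1331) R1 = R3 - (0.582017) R1:  -0.486491 phi_2 + 1.410526 phi_3 = -0.759391
  R3 <- R3 - (-0.486491/1.498032) R2 = R3 - (-0.324753) R2:  1.252537 phi_3 = -0.56245
Back-substitution:
  phi_hat_3 = -0.56245 / 1.252537 = -0.449049
  phi_hat_2 = (0.606432 - (-0.486491)(-0.449049)) / 1.498032 = 0.258989
  phi_hat_1 = (-1.1639 - (-1.1639)(0.258989) - (1.2415)(-0.449049)) / 2.1331 = -0.14297
So phi_hat = [-0.1430, 0.2590, -0.4490].
Therefore phi_hat_3 = -0.4490.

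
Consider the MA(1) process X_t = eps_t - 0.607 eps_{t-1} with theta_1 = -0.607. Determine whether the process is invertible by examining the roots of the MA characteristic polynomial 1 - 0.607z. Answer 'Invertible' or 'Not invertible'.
\text{Invertible}

The MA(q) characteristic polynomial is P(z) = 1 - 0.607z.
Invertibility requires all roots to lie outside the unit circle, i.e. |z| > 1 for every root.
This is linear in z: 1 + (-0.607) z = 0  =>  z = -1/(-0.607) = 1.647446,  |z| = 1.647446.
Moduli of all roots: 1.6474.
All moduli strictly greater than 1? Yes.
Verdict: Invertible.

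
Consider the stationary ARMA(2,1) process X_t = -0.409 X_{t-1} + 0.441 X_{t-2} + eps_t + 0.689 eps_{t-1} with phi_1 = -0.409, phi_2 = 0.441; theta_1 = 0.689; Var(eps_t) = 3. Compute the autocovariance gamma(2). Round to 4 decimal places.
\gamma(2) = 1.2554

Multiply the model equation by X_{t-k} and take expectations. With theta_0 = psi_0 = 1 and psi_j the MA(infinity) weights, this gives
  gamma(k) - sum_i phi_i gamma(k-i) = c_k,
  c_k = sigma^2 * sum_{j=k..q} theta_j psi_{j-k}   (c_k = 0 for k > q),
using gamma(-m) = gamma(m).
psi-weights needed (psi_j = theta_j + sum_i phi_i psi_{j-i}):
  psi_1 = theta_1 + phi_1 = 0.689 + (-0.409) = 0.28
Right-hand sides:
  c_0 = sigma^2 (1 + theta_1 psi_1) = 3 * (1 + (0.689)(0.28)) = 3 * 1.19292 = 3.57876
  c_1 = sigma^2 theta_1 = 3 * (0.689) = 2.067
  c_2 = 0
Equations for k = 0, 1, 2 (AR order 2, c_2 = 0):
  (E0) gamma(0) = phi_1 gamma(1) + phi_2 gamma(2) + c_0
  (E1) gamma(1) = phi_1 gamma(0) + phi_2 gamma(1) + c_1
  (E2) gamma(2) = phi_1 gamma(1) + phi_2 gamma(0)
From (E1): gamma(1) = A gamma(0) + B with
  A = phi_1 / (1 - phi_2) = -0.409 / 0.559 = -0.731664,   B = c_1 / (1 - phi_2) = 2.067 / 0.559 = 3.697674.
Insert (E2) into (E0): gamma(0) (1 - phi_2^2) = phi_1 (1 + phi_2) gamma(1) + c_0.
  phi_1 (1 + phi_2) = (-0.409)(1.441) = -0.589369,   1 - phi_2^2 = 0.805519.
Replace gamma(1) by A gamma(0) + B and collect gamma(0):
  gamma(0) [0.805519 - (-0.589369)(-0.731664)] = (-0.589369)(3.697674) + 3.57876
  gamma(0) * 0.374299 = 1.399465
  gamma(0) = 1.399465 / 0.374299 = 3.738896.
  gamma(1) = A gamma(0) + B = (-0.731664)(3.738896) + (3.697674) = 0.96206.
  gamma(2) = phi_1 gamma(1) + phi_2 gamma(0) = (-0.409)(0.96206) + (0.441)(3.738896) = 1.25537.
Therefore gamma(2) = 1.2554 (to 4 decimal places).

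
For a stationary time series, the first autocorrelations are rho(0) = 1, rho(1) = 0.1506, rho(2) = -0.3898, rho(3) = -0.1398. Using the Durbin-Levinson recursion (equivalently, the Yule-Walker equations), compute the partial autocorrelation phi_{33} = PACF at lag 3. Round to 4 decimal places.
\phi_{33} = 0.0090

The PACF at lag k is phi_{kk}, the last component of the solution
to the Yule-Walker system G_k phi = r_k where
  (G_k)_{ij} = rho(|i - j|), (r_k)_i = rho(i), i,j = 1..k.
Equivalently, Durbin-Levinson gives phi_{kk} iteratively:
  phi_{11} = rho(1)
  phi_{kk} = [rho(k) - sum_{j=1..k-1} phi_{k-1,j} rho(k-j)]
            / [1 - sum_{j=1..k-1} phi_{k-1,j} rho(j)],
  phi_{k,j} = phi_{k-1,j} - phi_{kk} phi_{k-1,k-j},  j = 1..k-1.
Step k = 1:
  phi_11 = rho(1) = 0.1506.
Step k = 2:
  phi_22 = [rho(2) - phi_11 rho(1)] / [1 - phi_11 rho(1)] = [-0.3898 - (0.1506)(0.1506)] / [1 - (0.1506)(0.1506)]
         = -0.41248036 / 0.97731964 = -0.422053.
  Update: phi_21 = phi_11 - phi_22 phi_11 = 0.1506 - (-0.422053)(0.1506) = 0.214161.
Step k = 3:
  phi_33 = [rho(3) - phi_21 rho(2) - phi_22 rho(1)] / [1 - phi_21 rho(1) - phi_22 rho(2)]
    numerator   = -0.1398 - (0.214161)(-0.3898) - (-0.422053)(0.1506) = 0.00724114
    denominator = 1 - (0.214161)(0.1506) - (-0.422053)(-0.3898) = 0.8032312
  phi_33 = 0.00724114 / 0.8032312 = 0.009.
Therefore phi_{33} = 0.0090.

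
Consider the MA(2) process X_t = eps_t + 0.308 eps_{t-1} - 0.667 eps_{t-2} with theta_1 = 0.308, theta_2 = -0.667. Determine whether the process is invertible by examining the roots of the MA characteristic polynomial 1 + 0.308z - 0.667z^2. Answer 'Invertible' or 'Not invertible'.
\text{Invertible}

The MA(q) characteristic polynomial is P(z) = 1 + 0.308z - 0.667z^2.
Invertibility requires all roots to lie outside the unit circle, i.e. |z| > 1 for every root.
Set 1 + (0.308) z + (-0.667) z^2 = 0, i.e. a z^2 + b z + c = 0 with a = -0.667, b = 0.308, c = 1.
Discriminant D = b^2 - 4ac = (0.308)^2 - 4*(-0.667)*1 = 0.094864 - (-2.668) = 2.762864.
D >= 0, so the roots are real: z = (-b +/- sqrt(D)) / (2a) = (-0.308 +/- 1.662187) / (-1.334).
  z_1 = (-0.308 + 1.662187) / (-1.334) = -1.0151,   |z_1| = 1.0151.
  z_2 = (-0.308 - 1.662187) / (-1.334) = 1.4769,   |z_2| = 1.4769.
Moduli of all roots: 1.0151, 1.4769.
All moduli strictly greater than 1? Yes.
Verdict: Invertible.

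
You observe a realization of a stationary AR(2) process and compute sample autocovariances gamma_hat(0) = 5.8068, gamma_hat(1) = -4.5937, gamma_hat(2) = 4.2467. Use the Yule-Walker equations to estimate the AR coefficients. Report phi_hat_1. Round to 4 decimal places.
\hat\phi_{1} = -0.5680

The Yule-Walker equations for an AR(p) process read, in matrix form,
  Gamma_p phi = r_p,   with   (Gamma_p)_{ij} = gamma(|i - j|),
                       (r_p)_i = gamma(i),   i,j = 1..p.
Substitute the sample gammas (Toeplitz matrix and right-hand side of size 2):
  Gamma_p = [[5.8068, -4.5937], [-4.5937, 5.8068]]
  r_p     = [-4.5937, 4.2467]
Written out:
  5.8068 phi_1 - 4.5937 phi_2 = -4.5937
  -4.5937 phi_1 + 5.8068 phi_2 = 4.2467
Solve by Cramer's rule:
  det = gamma(0)^2 - gamma(1)^2 = (5.8068)^2 - (-4.5937)^2 = 33.71892624 - 21.10207969 = 12.61684655
  phi_hat_1 = [gamma(1) gamma(0) - gamma(1) gamma(2)] / det = [(-4.5937)(5.8068) - (-4.5937)(4.2467)] / 12.61684655 = -7.16663137 / 12.61684655 = -0.568
  phi_hat_2 = [gamma(0) gamma(2) - gamma(1)^2] / det = [(5.8068)(4.2467) - (-4.5937)^2] / 12.61684655 = 3.55765787 / 12.61684655 = 0.282
So phi_hat = [-0.5680, 0.2820].
Therefore phi_hat_1 = -0.5680.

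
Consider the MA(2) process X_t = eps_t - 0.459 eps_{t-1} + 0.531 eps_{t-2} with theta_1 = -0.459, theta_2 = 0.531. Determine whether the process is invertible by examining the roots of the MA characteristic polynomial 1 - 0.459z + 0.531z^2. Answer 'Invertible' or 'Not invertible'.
\text{Invertible}

The MA(q) characteristic polynomial is P(z) = 1 - 0.459z + 0.531z^2.
Invertibility requires all roots to lie outside the unit circle, i.e. |z| > 1 for every root.
Set 1 + (-0.459) z + (0.531) z^2 = 0, i.e. a z^2 + b z + c = 0 with a = 0.531, b = -0.459, c = 1.
Discriminant D = b^2 - 4ac = (-0.459)^2 - 4*(0.531)*1 = 0.210681 - (2.124) = -1.913319.
D < 0, so the roots are the complex-conjugate pair z = (-b +/- i sqrt(-D)) / (2a) = 0.4322 +/- 1.3025i.
For a conjugate pair |z|^2 = z * conj(z) = (product of roots) = c/a = 1/(0.531) = 1.883239, so |z| = sqrt(1.883239) = 1.3723 for both roots.
Moduli of all roots: 1.3723, 1.3723.
All moduli strictly greater than 1? Yes.
Verdict: Invertible.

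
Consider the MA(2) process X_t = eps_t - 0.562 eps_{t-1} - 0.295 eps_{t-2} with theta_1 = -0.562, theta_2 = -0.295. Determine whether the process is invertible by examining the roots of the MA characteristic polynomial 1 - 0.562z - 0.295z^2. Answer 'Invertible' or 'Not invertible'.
\text{Invertible}

The MA(q) characteristic polynomial is P(z) = 1 - 0.562z - 0.295z^2.
Invertibility requires all roots to lie outside the unit circle, i.e. |z| > 1 for every root.
Set 1 + (-0.562) z + (-0.295) z^2 = 0, i.e. a z^2 + b z + c = 0 with a = -0.295, b = -0.562, c = 1.
Discriminant D = b^2 - 4ac = (-0.562)^2 - 4*(-0.295)*1 = 0.315844 - (-1.18) = 1.495844.
D >= 0, so the roots are real: z = (-b +/- sqrt(D)) / (2a) = (0.562 +/- 1.223047) / (-0.59).
  z_1 = (0.562 + 1.223047) / (-0.59) = -3.0255,   |z_1| = 3.0255.
  z_2 = (0.562 - 1.223047) / (-0.59) = 1.1204,   |z_2| = 1.1204.
Moduli of all roots: 3.0255, 1.1204.
All moduli strictly greater than 1? Yes.
Verdict: Invertible.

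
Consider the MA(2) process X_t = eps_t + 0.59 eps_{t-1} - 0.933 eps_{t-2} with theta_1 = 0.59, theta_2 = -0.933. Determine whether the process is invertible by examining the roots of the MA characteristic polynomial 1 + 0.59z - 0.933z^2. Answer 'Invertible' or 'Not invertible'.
\text{Not invertible}

The MA(q) characteristic polynomial is P(z) = 1 + 0.59z - 0.933z^2.
Invertibility requires all roots to lie outside the unit circle, i.e. |z| > 1 for every root.
Set 1 + (0.59) z + (-0.933) z^2 = 0, i.e. a z^2 + b z + c = 0 with a = -0.933, b = 0.59, c = 1.
Discriminant D = b^2 - 4ac = (0.59)^2 - 4*(-0.933)*1 = 0.3481 - (-3.732) = 4.0801.
D >= 0, so the roots are real: z = (-b +/- sqrt(D)) / (2a) = (-0.59 +/- 2.019926) / (-1.866).
  z_1 = (-0.59 + 2.019926) / (-1.866) = -0.7663,   |z_1| = 0.7663.
  z_2 = (-0.59 - 2.019926) / (-1.866) = 1.3987,   |z_2| = 1.3987.
Moduli of all roots: 0.7663, 1.3987.
All moduli strictly greater than 1? No.
Verdict: Not invertible.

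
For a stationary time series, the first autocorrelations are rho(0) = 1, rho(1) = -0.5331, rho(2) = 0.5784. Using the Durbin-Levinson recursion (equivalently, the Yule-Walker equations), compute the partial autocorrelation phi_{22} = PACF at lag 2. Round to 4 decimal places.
\phi_{22} = 0.4110

The PACF at lag k is phi_{kk}, the last component of the solution
to the Yule-Walker system G_k phi = r_k where
  (G_k)_{ij} = rho(|i - j|), (r_k)_i = rho(i), i,j = 1..k.
Equivalently, Durbin-Levinson gives phi_{kk} iteratively:
  phi_{11} = rho(1)
  phi_{kk} = [rho(k) - sum_{j=1..k-1} phi_{k-1,j} rho(k-j)]
            / [1 - sum_{j=1..k-1} phi_{k-1,j} rho(j)],
  phi_{k,j} = phi_{k-1,j} - phi_{kk} phi_{k-1,k-j},  j = 1..k-1.
Step k = 1:
  phi_11 = rho(1) = -0.5331.
Step k = 2:
  phi_22 = [rho(2) - phi_11 rho(1)] / [1 - phi_11 rho(1)] = [0.5784 - (-0.5331)(-0.5331)] / [1 - (-0.5331)(-0.5331)]
         = 0.29420439 / 0.71580439 = 0.411.
Therefore phi_{22} = 0.4110.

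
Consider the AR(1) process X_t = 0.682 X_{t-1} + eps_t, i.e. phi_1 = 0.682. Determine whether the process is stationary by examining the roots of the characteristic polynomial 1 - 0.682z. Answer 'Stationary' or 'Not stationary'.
\text{Stationary}

The AR(p) characteristic polynomial is P(z) = 1 - 0.682z.
Stationarity requires all roots to lie outside the unit circle, i.e. |z| > 1 for every root.
This is linear in z: 1 + (-0.682) z = 0  =>  z = -1/(-0.682) = 1.466276,  |z| = 1.466276.
Moduli of all roots: 1.4663.
All moduli strictly greater than 1? Yes.
Verdict: Stationary.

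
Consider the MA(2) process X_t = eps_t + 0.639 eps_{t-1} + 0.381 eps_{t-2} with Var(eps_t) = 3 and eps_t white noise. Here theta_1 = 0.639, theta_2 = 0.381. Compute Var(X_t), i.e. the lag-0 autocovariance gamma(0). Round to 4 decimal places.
\gamma(0) = 4.6604

For an MA(q) process X_t = eps_t + sum_i theta_i eps_{t-i} with
Var(eps_t) = sigma^2, the variance is
  gamma(0) = sigma^2 * (1 + sum_i theta_i^2).
  sum_i theta_i^2 = (0.639)^2 + (0.381)^2 = 0.408321 + 0.145161 = 0.553482.
  gamma(0) = 3 * (1 + 0.553482) = 3 * 1.553482 = 4.660446, which rounds to 4.6604.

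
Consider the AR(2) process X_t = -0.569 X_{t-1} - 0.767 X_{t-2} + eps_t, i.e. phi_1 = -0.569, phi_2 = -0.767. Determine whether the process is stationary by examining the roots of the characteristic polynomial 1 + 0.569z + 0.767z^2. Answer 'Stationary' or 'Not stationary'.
\text{Stationary}

The AR(p) characteristic polynomial is P(z) = 1 + 0.569z + 0.767z^2.
Stationarity requires all roots to lie outside the unit circle, i.e. |z| > 1 for every root.
Set 1 + (0.569) z + (0.767) z^2 = 0, i.e. a z^2 + b z + c = 0 with a = 0.767, b = 0.569, c = 1.
Discriminant D = b^2 - 4ac = (0.569)^2 - 4*(0.767)*1 = 0.323761 - (3.068) = -2.744239.
D < 0, so the roots are the complex-conjugate pair z = (-b +/- i sqrt(-D)) / (2a) = -0.3709 +/- 1.0799i.
For a conjugate pair |z|^2 = z * conj(z) = (product of roots) = c/a = 1/(0.767) = 1.303781, so |z| = sqrt(1.303781) = 1.1418 for both roots.
Moduli of all roots: 1.1418, 1.1418.
All moduli strictly greater than 1? Yes.
Verdict: Stationary.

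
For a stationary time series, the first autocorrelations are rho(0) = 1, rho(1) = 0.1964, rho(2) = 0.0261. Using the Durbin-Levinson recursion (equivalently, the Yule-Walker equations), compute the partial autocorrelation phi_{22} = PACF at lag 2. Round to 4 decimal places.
\phi_{22} = -0.0130

The PACF at lag k is phi_{kk}, the last component of the solution
to the Yule-Walker system G_k phi = r_k where
  (G_k)_{ij} = rho(|i - j|), (r_k)_i = rho(i), i,j = 1..k.
Equivalently, Durbin-Levinson gives phi_{kk} iteratively:
  phi_{11} = rho(1)
  phi_{kk} = [rho(k) - sum_{j=1..k-1} phi_{k-1,j} rho(k-j)]
            / [1 - sum_{j=1..k-1} phi_{k-1,j} rho(j)],
  phi_{k,j} = phi_{k-1,j} - phi_{kk} phi_{k-1,k-j},  j = 1..k-1.
Step k = 1:
  phi_11 = rho(1) = 0.1964.
Step k = 2:
  phi_22 = [rho(2) - phi_11 rho(1)] / [1 - phi_11 rho(1)] = [0.0261 - (0.1964)(0.1964)] / [1 - (0.1964)(0.1964)]
         = -0.01247296 / 0.96142704 = -0.013.
Therefore phi_{22} = -0.0130.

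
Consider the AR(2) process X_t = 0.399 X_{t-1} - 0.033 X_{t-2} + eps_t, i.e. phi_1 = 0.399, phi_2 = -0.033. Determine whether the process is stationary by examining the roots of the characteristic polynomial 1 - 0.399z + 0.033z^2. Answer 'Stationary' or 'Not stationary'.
\text{Stationary}

The AR(p) characteristic polynomial is P(z) = 1 - 0.399z + 0.033z^2.
Stationarity requires all roots to lie outside the unit circle, i.e. |z| > 1 for every root.
Set 1 + (-0.399) z + (0.033) z^2 = 0, i.e. a z^2 + b z + c = 0 with a = 0.033, b = -0.399, c = 1.
Discriminant D = b^2 - 4ac = (-0.399)^2 - 4*(0.033)*1 = 0.159201 - (0.132) = 0.027201.
D >= 0, so the roots are real: z = (-b +/- sqrt(D)) / (2a) = (0.399 +/- 0.164927) / (0.066).
  z_1 = (0.399 + 0.164927) / (0.066) = 8.5444,   |z_1| = 8.5444.
  z_2 = (0.399 - 0.164927) / (0.066) = 3.5466,   |z_2| = 3.5466.
Moduli of all roots: 8.5444, 3.5466.
All moduli strictly greater than 1? Yes.
Verdict: Stationary.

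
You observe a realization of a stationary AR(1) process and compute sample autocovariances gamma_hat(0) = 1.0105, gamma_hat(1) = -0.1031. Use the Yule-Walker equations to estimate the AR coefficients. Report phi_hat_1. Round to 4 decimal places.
\hat\phi_{1} = -0.1020

The Yule-Walker equations for an AR(p) process read, in matrix form,
  Gamma_p phi = r_p,   with   (Gamma_p)_{ij} = gamma(|i - j|),
                       (r_p)_i = gamma(i),   i,j = 1..p.
Substitute the sample gammas (Toeplitz matrix and right-hand side of size 1):
  Gamma_p = [[1.0105]]
  r_p     = [-0.1031]
With p = 1 this is the single equation gamma(0) phi_1 = gamma(1):
  phi_hat_1 = gamma(1) / gamma(0) = -0.1031 / 1.0105 = -0.1020.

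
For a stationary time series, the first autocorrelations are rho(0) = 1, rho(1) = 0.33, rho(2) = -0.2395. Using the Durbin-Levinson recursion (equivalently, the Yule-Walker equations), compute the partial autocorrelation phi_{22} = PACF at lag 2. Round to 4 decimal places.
\phi_{22} = -0.3910

The PACF at lag k is phi_{kk}, the last component of the solution
to the Yule-Walker system G_k phi = r_k where
  (G_k)_{ij} = rho(|i - j|), (r_k)_i = rho(i), i,j = 1..k.
Equivalently, Durbin-Levinson gives phi_{kk} iteratively:
  phi_{11} = rho(1)
  phi_{kk} = [rho(k) - sum_{j=1..k-1} phi_{k-1,j} rho(k-j)]
            / [1 - sum_{j=1..k-1} phi_{k-1,j} rho(j)],
  phi_{k,j} = phi_{k-1,j} - phi_{kk} phi_{k-1,k-j},  j = 1..k-1.
Step k = 1:
  phi_11 = rho(1) = 0.33.
Step k = 2:
  phi_22 = [rho(2) - phi_11 rho(1)] / [1 - phi_11 rho(1)] = [-0.2395 - (0.33)(0.33)] / [1 - (0.33)(0.33)]
         = -0.3484 / 0.8911 = -0.391.
Therefore phi_{22} = -0.3910.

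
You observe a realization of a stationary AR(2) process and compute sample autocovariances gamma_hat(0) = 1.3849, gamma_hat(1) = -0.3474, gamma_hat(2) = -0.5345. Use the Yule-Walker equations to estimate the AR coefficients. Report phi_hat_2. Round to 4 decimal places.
\hat\phi_{2} = -0.4790

The Yule-Walker equations for an AR(p) process read, in matrix form,
  Gamma_p phi = r_p,   with   (Gamma_p)_{ij} = gamma(|i - j|),
                       (r_p)_i = gamma(i),   i,j = 1..p.
Substitute the sample gammas (Toeplitz matrix and right-hand side of size 2):
  Gamma_p = [[1.3849, -0.3474], [-0.3474, 1.3849]]
  r_p     = [-0.3474, -0.5345]
Written out:
  1.3849 phi_1 - 0.3474 phi_2 = -0.3474
  -0.3474 phi_1 + 1.3849 phi_2 = -0.5345
Solve by Cramer's rule:
  det = gamma(0)^2 - gamma(1)^2 = (1.3849)^2 - (-0.3474)^2 = 1.91794801 - 0.12068676 = 1.79726125
  phi_hat_1 = [gamma(1) gamma(0) - gamma(1) gamma(2)] / det = [(-0.3474)(1.3849) - (-0.3474)(-0.5345)] / 1.79726125 = -0.66679956 / 1.79726125 = -0.371
  phi_hat_2 = [gamma(0) gamma(2) - gamma(1)^2] / det = [(1.3849)(-0.5345) - (-0.3474)^2] / 1.79726125 = -0.86091581 / 1.79726125 = -0.479
So phi_hat = [-0.3710, -0.4790].
Therefore phi_hat_2 = -0.4790.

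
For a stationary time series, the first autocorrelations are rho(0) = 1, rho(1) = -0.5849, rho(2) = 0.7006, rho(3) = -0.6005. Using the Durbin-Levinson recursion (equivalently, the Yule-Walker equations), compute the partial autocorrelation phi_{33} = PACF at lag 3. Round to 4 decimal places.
\phi_{33} = -0.2060

The PACF at lag k is phi_{kk}, the last component of the solution
to the Yule-Walker system G_k phi = r_k where
  (G_k)_{ij} = rho(|i - j|), (r_k)_i = rho(i), i,j = 1..k.
Equivalently, Durbin-Levinson gives phi_{kk} iteratively:
  phi_{11} = rho(1)
  phi_{kk} = [rho(k) - sum_{j=1..k-1} phi_{k-1,j} rho(k-j)]
            / [1 - sum_{j=1..k-1} phi_{k-1,j} rho(j)],
  phi_{k,j} = phi_{k-1,j} - phi_{kk} phi_{k-1,k-j},  j = 1..k-1.
Step k = 1:
  phi_11 = rho(1) = -0.5849.
Step k = 2:
  phi_22 = [rho(2) - phi_11 rho(1)] / [1 - phi_11 rho(1)] = [0.7006 - (-0.5849)(-0.5849)] / [1 - (-0.5849)(-0.5849)]
         = 0.35849199 / 0.65789199 = 0.54491.
  Update: phi_21 = phi_11 - phi_22 phi_11 = -0.5849 - (0.54491)(-0.5849) = -0.266182.
Step k = 3:
  phi_33 = [rho(3) - phi_21 rho(2) - phi_22 rho(1)] / [1 - phi_21 rho(1) - phi_22 rho(2)]
    numerator   = -0.6005 - (-0.266182)(0.7006) - (0.54491)(-0.5849) = -0.09529492
    denominator = 1 - (-0.266182)(-0.5849) - (0.54491)(0.7006) = 0.46254608
  phi_33 = -0.09529492 / 0.46254608 = -0.206.
Therefore phi_{33} = -0.2060.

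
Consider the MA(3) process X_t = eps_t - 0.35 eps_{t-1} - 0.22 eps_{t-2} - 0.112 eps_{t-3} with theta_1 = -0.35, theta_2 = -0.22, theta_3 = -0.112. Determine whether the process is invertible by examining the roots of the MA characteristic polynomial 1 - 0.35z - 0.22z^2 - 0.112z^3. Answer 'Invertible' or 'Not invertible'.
\text{Invertible}

The MA(q) characteristic polynomial is P(z) = 1 - 0.35z - 0.22z^2 - 0.112z^3.
Invertibility requires all roots to lie outside the unit circle, i.e. |z| > 1 for every root.
Degree 3: look for a simple real root z0 first, then factor out (1 - z/z0) and solve the remaining quadratic.
Testing z0 = 1.25: P(1.25) = 1 + (-0.35)(1.25) + (-0.22)(1.25)^2 + (-0.112)(1.25)^3
  = 1 + (-0.4375) + (-0.34375) + (-0.21875) = 0.  So z_0 = 1.25 is a root, |z_0| = 1.25.
Divide out the factor (1 - 0.8 z) = (1 - z/z0) (since 1/z0 = 0.8):
  P(z) = (1 - 0.8 z)(1 + (0.45) z + (0.14) z^2)
  [check: z-coef 0.45 - (0.8) = -0.35; z^2-coef 0.14 - (0.8)(0.45) = -0.22; z^3-coef -(0.8)(0.14) = -0.112.]
Remaining roots from the quadratic factor 1 + (0.45) z + (0.14) z^2:
  Set 1 + (0.45) z + (0.14) z^2 = 0, i.e. a z^2 + b z + c = 0 with a = 0.14, b = 0.45, c = 1.
  Discriminant D = b^2 - 4ac = (0.45)^2 - 4*(0.14)*1 = 0.2025 - (0.56) = -0.3575.
  D < 0, so the roots are the complex-conjugate pair z = (-b +/- i sqrt(-D)) / (2a) = -1.6071 +/- 2.1354i.
  For a conjugate pair |z|^2 = z * conj(z) = (product of roots) = c/a = 1/(0.14) = 7.142857, so |z| = sqrt(7.142857) = 2.6726 for both roots.
Moduli of all roots: 1.2500, 2.6726, 2.6726.
All moduli strictly greater than 1? Yes.
Verdict: Invertible.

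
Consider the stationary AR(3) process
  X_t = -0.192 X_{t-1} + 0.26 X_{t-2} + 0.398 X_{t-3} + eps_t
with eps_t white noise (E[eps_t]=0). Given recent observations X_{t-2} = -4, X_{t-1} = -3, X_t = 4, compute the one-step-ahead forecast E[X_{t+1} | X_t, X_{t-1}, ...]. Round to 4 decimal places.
E[X_{t+1} \mid \mathcal F_t] = -3.1400

For an AR(p) model X_t = c + sum_i phi_i X_{t-i} + eps_t, the
one-step-ahead conditional mean is
  E[X_{t+1} | X_t, ...] = c + sum_i phi_i X_{t+1-i}.
Substitute known values:
  E[X_{t+1} | ...] = (-0.192) * (4) + (0.26) * (-3) + (0.398) * (-4)
                   = -3.1400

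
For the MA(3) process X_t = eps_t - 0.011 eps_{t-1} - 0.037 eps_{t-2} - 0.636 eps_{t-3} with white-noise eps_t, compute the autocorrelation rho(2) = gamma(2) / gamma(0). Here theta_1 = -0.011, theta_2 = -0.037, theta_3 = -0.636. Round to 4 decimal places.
\rho(2) = -0.0213

For an MA(q) process with theta_0 = 1, the autocovariance is
  gamma(k) = sigma^2 * sum_{i=0..q-k} theta_i * theta_{i+k},
and rho(k) = gamma(k) / gamma(0). Sigma^2 cancels.
  numerator   = (1)*(-0.037) + (-0.011)*(-0.636) = -0.030004.
  denominator = (1)^2 + (-0.011)^2 + (-0.037)^2 + (-0.636)^2 = 1.405986.
  rho(2) = -0.030004 / 1.405986 = -0.0213.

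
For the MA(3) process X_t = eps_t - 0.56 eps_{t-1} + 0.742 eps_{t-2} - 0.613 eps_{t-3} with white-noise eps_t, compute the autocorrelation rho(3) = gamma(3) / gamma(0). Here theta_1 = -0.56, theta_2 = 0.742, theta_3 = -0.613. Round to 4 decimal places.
\rho(3) = -0.2737

For an MA(q) process with theta_0 = 1, the autocovariance is
  gamma(k) = sigma^2 * sum_{i=0..q-k} theta_i * theta_{i+k},
and rho(k) = gamma(k) / gamma(0). Sigma^2 cancels.
  numerator   = (1)*(-0.613) = -0.613.
  denominator = (1)^2 + (-0.56)^2 + (0.742)^2 + (-0.613)^2 = 2.239933.
  rho(3) = -0.613 / 2.239933 = -0.2737.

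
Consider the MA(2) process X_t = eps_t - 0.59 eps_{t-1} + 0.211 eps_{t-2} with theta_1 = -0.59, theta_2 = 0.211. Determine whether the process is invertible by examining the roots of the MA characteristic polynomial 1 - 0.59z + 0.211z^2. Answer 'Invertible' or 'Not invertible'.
\text{Invertible}

The MA(q) characteristic polynomial is P(z) = 1 - 0.59z + 0.211z^2.
Invertibility requires all roots to lie outside the unit circle, i.e. |z| > 1 for every root.
Set 1 + (-0.59) z + (0.211) z^2 = 0, i.e. a z^2 + b z + c = 0 with a = 0.211, b = -0.59, c = 1.
Discriminant D = b^2 - 4ac = (-0.59)^2 - 4*(0.211)*1 = 0.3481 - (0.844) = -0.4959.
D < 0, so the roots are the complex-conjugate pair z = (-b +/- i sqrt(-D)) / (2a) = 1.3981 +/- 1.6687i.
For a conjugate pair |z|^2 = z * conj(z) = (product of roots) = c/a = 1/(0.211) = 4.739336, so |z| = sqrt(4.739336) = 2.177 for both roots.
Moduli of all roots: 2.1770, 2.1770.
All moduli strictly greater than 1? Yes.
Verdict: Invertible.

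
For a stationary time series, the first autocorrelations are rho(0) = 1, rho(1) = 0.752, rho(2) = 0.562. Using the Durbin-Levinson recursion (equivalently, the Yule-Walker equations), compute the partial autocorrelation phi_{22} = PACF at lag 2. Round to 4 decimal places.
\phi_{22} = -0.0081

The PACF at lag k is phi_{kk}, the last component of the solution
to the Yule-Walker system G_k phi = r_k where
  (G_k)_{ij} = rho(|i - j|), (r_k)_i = rho(i), i,j = 1..k.
Equivalently, Durbin-Levinson gives phi_{kk} iteratively:
  phi_{11} = rho(1)
  phi_{kk} = [rho(k) - sum_{j=1..k-1} phi_{k-1,j} rho(k-j)]
            / [1 - sum_{j=1..k-1} phi_{k-1,j} rho(j)],
  phi_{k,j} = phi_{k-1,j} - phi_{kk} phi_{k-1,k-j},  j = 1..k-1.
Step k = 1:
  phi_11 = rho(1) = 0.752.
Step k = 2:
  phi_22 = [rho(2) - phi_11 rho(1)] / [1 - phi_11 rho(1)] = [0.562 - (0.752)(0.752)] / [1 - (0.752)(0.752)]
         = -0.003504 / 0.434496 = -0.0081.
Therefore phi_{22} = -0.0081.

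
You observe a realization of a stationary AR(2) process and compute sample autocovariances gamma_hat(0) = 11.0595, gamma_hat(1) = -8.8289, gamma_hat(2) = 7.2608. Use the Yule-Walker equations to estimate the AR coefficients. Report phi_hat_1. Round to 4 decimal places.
\hat\phi_{1} = -0.7560

The Yule-Walker equations for an AR(p) process read, in matrix form,
  Gamma_p phi = r_p,   with   (Gamma_p)_{ij} = gamma(|i - j|),
                       (r_p)_i = gamma(i),   i,j = 1..p.
Substitute the sample gammas (Toeplitz matrix and right-hand side of size 2):
  Gamma_p = [[11.0595, -8.8289], [-8.8289, 11.0595]]
  r_p     = [-8.8289, 7.2608]
Written out:
  11.0595 phi_1 - 8.8289 phi_2 = -8.8289
  -8.8289 phi_1 + 11.0595 phi_2 = 7.2608
Solve by Cramer's rule:
  det = gamma(0)^2 - gamma(1)^2 = (11.0595)^2 - (-8.8289)^2 = 122.31254025 - 77.94947521 = 44.36306504
  phi_hat_1 = [gamma(1) gamma(0) - gamma(1) gamma(2)] / det = [(-8.8289)(11.0595) - (-8.8289)(7.2608)] / 44.36306504 = -33.53834243 / 44.36306504 = -0.756
  phi_hat_2 = [gamma(0) gamma(2) - gamma(1)^2] / det = [(11.0595)(7.2608) - (-8.8289)^2] / 44.36306504 = 2.35134239 / 44.36306504 = 0.053
So phi_hat = [-0.7560, 0.0530].
Therefore phi_hat_1 = -0.7560.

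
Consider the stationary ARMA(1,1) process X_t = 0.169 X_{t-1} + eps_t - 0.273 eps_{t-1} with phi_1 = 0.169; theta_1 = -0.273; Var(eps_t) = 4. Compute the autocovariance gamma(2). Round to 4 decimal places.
\gamma(2) = -0.0690

Multiply the model equation by X_{t-k} and take expectations. With theta_0 = psi_0 = 1 and psi_j the MA(infinity) weights, this gives
  gamma(k) - sum_i phi_i gamma(k-i) = c_k,
  c_k = sigma^2 * sum_{j=k..q} theta_j psi_{j-k}   (c_k = 0 for k > q),
using gamma(-m) = gamma(m).
psi-weights needed (psi_j = theta_j + sum_i phi_i psi_{j-i}):
  psi_1 = theta_1 + phi_1 = -0.273 + (0.169) = -0.104
Right-hand sides:
  c_0 = sigma^2 (1 + theta_1 psi_1) = 4 * (1 + (-0.273)(-0.104)) = 4 * 1.028392 = 4.113568
  c_1 = sigma^2 theta_1 = 4 * (-0.273) = -1.092
  c_2 = 0
Equations for k = 0 and k = 1 (AR order 1):
  gamma(0) = phi_1 gamma(1) + c_0
  gamma(1) = phi_1 gamma(0) + c_1
Substituting the second into the first: gamma(0) (1 - phi_1^2) = c_0 + phi_1 c_1, so
  gamma(0) = (c_0 + phi_1 c_1) / (1 - phi_1^2) = (4.113568 + (0.169)(-1.092)) / (1 - (0.169)^2) = 3.92902 / 0.971439 = 4.044536.
  gamma(1) = phi_1 gamma(0) + c_1 = (0.169)(4.044536) + (-1.092) = -0.408473.
For k = 2 (> q): gamma(2) = phi_1 gamma(1) = (0.169)(-0.408473) = -0.069032.
Therefore gamma(2) = -0.0690 (to 4 decimal places).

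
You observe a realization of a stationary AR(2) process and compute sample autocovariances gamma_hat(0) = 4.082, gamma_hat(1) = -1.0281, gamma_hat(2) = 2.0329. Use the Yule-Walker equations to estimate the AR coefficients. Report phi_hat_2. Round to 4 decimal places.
\hat\phi_{2} = 0.4640

The Yule-Walker equations for an AR(p) process read, in matrix form,
  Gamma_p phi = r_p,   with   (Gamma_p)_{ij} = gamma(|i - j|),
                       (r_p)_i = gamma(i),   i,j = 1..p.
Substitute the sample gammas (Toeplitz matrix and right-hand side of size 2):
  Gamma_p = [[4.082, -1.0281], [-1.0281, 4.082]]
  r_p     = [-1.0281, 2.0329]
Written out:
  4.082 phi_1 - 1.0281 phi_2 = -1.0281
  -1.0281 phi_1 + 4.082 phi_2 = 2.0329
Solve by Cramer's rule:
  det = gamma(0)^2 - gamma(1)^2 = (4.082)^2 - (-1.0281)^2 = 16.662724 - 1.05698961 = 15.60573439
  phi_hat_1 = [gamma(1) gamma(0) - gamma(1) gamma(2)] / det = [(-1.0281)(4.082) - (-1.0281)(2.0329)] / 15.60573439 = -2.10667971 / 15.60573439 = -0.135
  phi_hat_2 = [gamma(0) gamma(2) - gamma(1)^2] / det = [(4.082)(2.0329) - (-1.0281)^2] / 15.60573439 = 7.24130819 / 15.60573439 = 0.464
So phi_hat = [-0.1350, 0.4640].
Therefore phi_hat_2 = 0.4640.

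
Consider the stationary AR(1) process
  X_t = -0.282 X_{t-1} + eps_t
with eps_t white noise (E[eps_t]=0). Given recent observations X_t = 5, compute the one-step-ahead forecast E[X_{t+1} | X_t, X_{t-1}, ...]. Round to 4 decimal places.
E[X_{t+1} \mid \mathcal F_t] = -1.4100

For an AR(p) model X_t = c + sum_i phi_i X_{t-i} + eps_t, the
one-step-ahead conditional mean is
  E[X_{t+1} | X_t, ...] = c + sum_i phi_i X_{t+1-i}.
Substitute known values:
  E[X_{t+1} | ...] = (-0.282) * (5)
                   = -1.4100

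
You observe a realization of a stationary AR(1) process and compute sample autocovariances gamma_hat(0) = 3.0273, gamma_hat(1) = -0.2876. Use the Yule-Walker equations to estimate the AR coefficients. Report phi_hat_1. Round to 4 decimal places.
\hat\phi_{1} = -0.0950

The Yule-Walker equations for an AR(p) process read, in matrix form,
  Gamma_p phi = r_p,   with   (Gamma_p)_{ij} = gamma(|i - j|),
                       (r_p)_i = gamma(i),   i,j = 1..p.
Substitute the sample gammas (Toeplitz matrix and right-hand side of size 1):
  Gamma_p = [[3.0273]]
  r_p     = [-0.2876]
With p = 1 this is the single equation gamma(0) phi_1 = gamma(1):
  phi_hat_1 = gamma(1) / gamma(0) = -0.2876 / 3.0273 = -0.0950.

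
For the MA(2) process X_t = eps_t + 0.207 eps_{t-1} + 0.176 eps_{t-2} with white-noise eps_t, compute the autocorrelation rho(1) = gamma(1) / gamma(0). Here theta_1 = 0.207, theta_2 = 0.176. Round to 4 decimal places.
\rho(1) = 0.2267

For an MA(q) process with theta_0 = 1, the autocovariance is
  gamma(k) = sigma^2 * sum_{i=0..q-k} theta_i * theta_{i+k},
and rho(k) = gamma(k) / gamma(0). Sigma^2 cancels.
  numerator   = (1)*(0.207) + (0.207)*(0.176) = 0.243432.
  denominator = (1)^2 + (0.207)^2 + (0.176)^2 = 1.073825.
  rho(1) = 0.243432 / 1.073825 = 0.2267.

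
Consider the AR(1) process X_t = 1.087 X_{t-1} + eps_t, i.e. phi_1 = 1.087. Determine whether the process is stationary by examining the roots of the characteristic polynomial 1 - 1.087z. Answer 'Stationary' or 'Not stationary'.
\text{Not stationary}

The AR(p) characteristic polynomial is P(z) = 1 - 1.087z.
Stationarity requires all roots to lie outside the unit circle, i.e. |z| > 1 for every root.
This is linear in z: 1 + (-1.087) z = 0  =>  z = -1/(-1.087) = 0.919963,  |z| = 0.919963.
Moduli of all roots: 0.9200.
All moduli strictly greater than 1? No.
Verdict: Not stationary.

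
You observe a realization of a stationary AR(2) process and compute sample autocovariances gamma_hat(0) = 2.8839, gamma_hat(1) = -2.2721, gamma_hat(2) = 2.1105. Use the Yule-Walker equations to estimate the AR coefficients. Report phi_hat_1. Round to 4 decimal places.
\hat\phi_{1} = -0.5571

The Yule-Walker equations for an AR(p) process read, in matrix form,
  Gamma_p phi = r_p,   with   (Gamma_p)_{ij} = gamma(|i - j|),
                       (r_p)_i = gamma(i),   i,j = 1..p.
Substitute the sample gammas (Toeplitz matrix and right-hand side of size 2):
  Gamma_p = [[2.8839, -2.2721], [-2.2721, 2.8839]]
  r_p     = [-2.2721, 2.1105]
Written out:
  2.8839 phi_1 - 2.2721 phi_2 = -2.2721
  -2.2721 phi_1 + 2.8839 phi_2 = 2.1105
Solve by Cramer's rule:
  det = gamma(0)^2 - gamma(1)^2 = (2.8839)^2 - (-2.2721)^2 = 8.31687921 - 5.16243841 = 3.1544408
  phi_hat_1 = [gamma(1) gamma(0) - gamma(1) gamma(2)] / det = [(-2.2721)(2.8839) - (-2.2721)(2.1105)] / 3.1544408 = -1.75724214 / 3.1544408 = -0.5571
  phi_hat_2 = [gamma(0) gamma(2) - gamma(1)^2] / det = [(2.8839)(2.1105) - (-2.2721)^2] / 3.1544408 = 0.92403254 / 3.1544408 = 0.2929
So phi_hat = [-0.5571, 0.2929].
Therefore phi_hat_1 = -0.5571.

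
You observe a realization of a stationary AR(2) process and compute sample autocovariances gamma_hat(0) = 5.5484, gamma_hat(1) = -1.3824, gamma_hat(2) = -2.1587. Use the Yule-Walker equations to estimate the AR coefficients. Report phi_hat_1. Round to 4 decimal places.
\hat\phi_{1} = -0.3690

The Yule-Walker equations for an AR(p) process read, in matrix form,
  Gamma_p phi = r_p,   with   (Gamma_p)_{ij} = gamma(|i - j|),
                       (r_p)_i = gamma(i),   i,j = 1..p.
Substitute the sample gammas (Toeplitz matrix and right-hand side of size 2):
  Gamma_p = [[5.5484, -1.3824], [-1.3824, 5.5484]]
  r_p     = [-1.3824, -2.1587]
Written out:
  5.5484 phi_1 - 1.3824 phi_2 = -1.3824
  -1.3824 phi_1 + 5.5484 phi_2 = -2.1587
Solve by Cramer's rule:
  det = gamma(0)^2 - gamma(1)^2 = (5.5484)^2 - (-1.3824)^2 = 30.78474256 - 1.91102976 = 28.8737128
  phi_hat_1 = [gamma(1) gamma(0) - gamma(1) gamma(2)] / det = [(-1.3824)(5.5484) - (-1.3824)(-2.1587)] / 28.8737128 = -10.65429504 / 28.8737128 = -0.369
  phi_hat_2 = [gamma(0) gamma(2) - gamma(1)^2] / det = [(5.5484)(-2.1587) - (-1.3824)^2] / 28.8737128 = -13.88836084 / 28.8737128 = -0.481
So phi_hat = [-0.3690, -0.4810].
Therefore phi_hat_1 = -0.3690.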